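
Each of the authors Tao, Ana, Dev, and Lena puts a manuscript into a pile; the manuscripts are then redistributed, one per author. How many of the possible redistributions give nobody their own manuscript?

Let Aᵢ be the assignments in which author i gets their own manuscript. We want the size of the complement of A₁∪…∪A_4.
By inclusion–exclusion this is Σ_{j=0}^{4} (−1)^j C(4,j)·(4−j)!.
Computing: 24 − 24 + 12 − 4 + 1 = 9.

9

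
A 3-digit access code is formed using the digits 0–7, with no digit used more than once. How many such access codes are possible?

This is a permutation of 3 out of 8: P(8,3) = 8!/5!.
8 × 7 × 6 = 336.

336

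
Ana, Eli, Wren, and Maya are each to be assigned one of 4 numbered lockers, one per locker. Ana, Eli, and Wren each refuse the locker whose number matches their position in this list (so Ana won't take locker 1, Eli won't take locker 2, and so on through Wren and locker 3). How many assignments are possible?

Let Aᵢ (for i ∈ {1, 2, 3}) be the placements that put person i in their forbidden locker. Any j of these fix j positions, leaving (4−j)! ways to fill the rest, and there are C(3,j) ways to pick which j.
By inclusion–exclusion, the number of valid placements is Σ_{j=0}^{3} (−1)^j C(3,j)·(4−j)!.
Computing: 24 − 18 + 6 − 1 = 11.

11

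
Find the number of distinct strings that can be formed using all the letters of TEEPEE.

Letter multiplicities in TEEPEE: E×4, P×1, T×1.
The number of distinct arrangements is 6!/(4!) = 720/24 = 30.

30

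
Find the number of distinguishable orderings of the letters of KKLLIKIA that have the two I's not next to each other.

Total arrangements of KKLLIKIA: 8!/(3!·2!·2!) = 1680.
If the two I's are adjacent, glue them into one block, leaving 7 items to arrange: (7)!/(3!·2!) = 420 ways.
Hence 1680 − 420 = 1260.

1260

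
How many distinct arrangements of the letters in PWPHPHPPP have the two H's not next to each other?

Total arrangements of PWPHPHPPP: 9!/(6!·2!) = 252.
If the two H's are adjacent, glue them into one block, leaving 8 items to arrange: (8)!/(6!) = 56 ways.
Hence 252 − 56 = 196.

196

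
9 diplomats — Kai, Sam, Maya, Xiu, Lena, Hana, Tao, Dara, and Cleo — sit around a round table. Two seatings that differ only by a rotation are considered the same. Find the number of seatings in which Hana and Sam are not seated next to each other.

30240

Without the restriction there are (8)! = 40320 seatings.
Those with Hana next to Sam: fuse the pair into one unit and seat 8 units around a circle — 2·(7)! = 10080.
Subtracting, 40320 − 10080 = 30240.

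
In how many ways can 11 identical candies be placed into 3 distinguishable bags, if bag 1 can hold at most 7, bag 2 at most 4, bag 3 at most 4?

15

Without the upper bounds there are C(13,2) = 78 ways to split 11 among 3 bags.
Subtract solutions that violate a single cap (substitute x_i' = x_i − (cap_i+1)): x_1 ≥ 8 gives C(5,2) = 10; x_2 ≥ 5 gives C(8,2) = 28; x_3 ≥ 5 gives C(8,2) = 28. Together 66.
Add back pairs where two caps are both exceeded: 0 + 0 + 3 = 3.
By inclusion–exclusion the count is 78 − 66 + 3 = 15.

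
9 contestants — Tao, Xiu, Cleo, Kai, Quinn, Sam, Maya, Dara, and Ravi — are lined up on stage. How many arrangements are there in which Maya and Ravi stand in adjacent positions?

80640

Place the 7 others and the Maya-Ravi pair as 8 objects in a line; the pair has 2 internal arrangements.
That gives 2 × 8! = 2 × 40320 = 80640.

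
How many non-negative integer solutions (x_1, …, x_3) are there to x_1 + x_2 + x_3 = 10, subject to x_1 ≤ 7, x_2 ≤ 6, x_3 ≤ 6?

By stars and bars, unrestricted non-negative solutions to x_1+…+x_3 = 10 number C(10+2,2) = 66.
Subtract solutions that violate a single cap (substitute x_i' = x_i − (cap_i+1)): x_1 ≥ 8 gives C(4,2) = 6; x_2 ≥ 7 gives C(5,2) = 10; x_3 ≥ 7 gives C(5,2) = 10. Together 26.
No two caps can be exceeded simultaneously, so the pair terms are all 0.
By inclusion–exclusion the count is 66 − 26 + 0 = 40.

40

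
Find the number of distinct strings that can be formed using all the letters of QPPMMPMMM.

QPPMMPMMM has 9 letters with M appearing 5 times and P appearing 3 times.
Dividing 9! = 362880 by 5!·3! = 720 for the repeated letters gives 504.

504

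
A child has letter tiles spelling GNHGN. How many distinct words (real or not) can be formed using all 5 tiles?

The 5 letters of GNHGN have repeats: G appearing twice and N appearing twice.
So there are 5! / (2!·2!) = 30 distinguishable arrangements.

30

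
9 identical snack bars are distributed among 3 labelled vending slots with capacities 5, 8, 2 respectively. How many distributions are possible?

Without the upper bounds there are C(11,2) = 55 ways to split 9 among 3 vending slots.
Subtract solutions that violate a single cap (substitute x_i' = x_i − (cap_i+1)): x_1 ≥ 6 gives C(5,2) = 10; x_2 ≥ 9 gives C(2,2) = 1; x_3 ≥ 3 gives C(8,2) = 28. Together 39.
Add back pairs where two caps are both exceeded: 0 + 1 + 0 = 1.
By inclusion–exclusion the count is 55 − 39 + 1 = 17.

17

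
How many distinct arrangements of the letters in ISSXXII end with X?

60

Fix X in the last position and arrange the remaining 6 letters.
Those 6 letters have I appearing 3 times and S appearing twice, giving (6)!/(3!·2!) = 60.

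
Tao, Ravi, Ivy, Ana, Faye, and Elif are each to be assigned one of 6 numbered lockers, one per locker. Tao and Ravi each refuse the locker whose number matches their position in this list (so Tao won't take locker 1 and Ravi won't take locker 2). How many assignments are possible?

504

Let Aᵢ (for i ∈ {1, 2}) be the placements that put person i in their forbidden locker. Any j of these fix j positions, leaving (6−j)! ways to fill the rest, and there are C(2,j) ways to pick which j.
By inclusion–exclusion, the number of valid placements is Σ_{j=0}^{2} (−1)^j C(2,j)·(6−j)!.
Computing: 720 − 240 + 24 = 504.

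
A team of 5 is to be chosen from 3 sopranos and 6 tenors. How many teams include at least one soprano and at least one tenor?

120

Unrestricted: C(9,5) = 126 ways to pick any 5 of the 9.
Subtract selections that omit an entire group: no sopranos → C(6,5) = 6; no tenors → C(3,5) = 0.
Both groups omitted at once is impossible, so 126 − 6 = 120.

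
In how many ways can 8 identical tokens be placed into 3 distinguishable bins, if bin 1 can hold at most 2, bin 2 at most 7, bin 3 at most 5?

Ignoring the caps, the number of non-negative solutions to x_1+…+x_3 = 8 is C(10,2) = 45.
Subtract solutions that violate a single cap (substitute x_i' = x_i − (cap_i+1)): x_1 ≥ 3 gives C(7,2) = 21; x_2 ≥ 8 gives C(2,2) = 1; x_3 ≥ 6 gives C(4,2) = 6. Together 28.
No two caps can be exceeded simultaneously, so the pair terms are all 0.
By inclusion–exclusion the count is 45 − 28 + 0 = 17.

17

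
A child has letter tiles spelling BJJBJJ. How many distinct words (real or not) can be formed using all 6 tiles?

15

BJJBJJ has 6 letters with B appearing twice and J appearing 4 times.
So there are 6! / (4!·2!) = 15 distinguishable arrangements.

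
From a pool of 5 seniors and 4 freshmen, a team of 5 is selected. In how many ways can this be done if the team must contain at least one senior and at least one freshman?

125

Unrestricted: C(9,5) = 126 ways to pick any 5 of the 9.
Subtract selections that omit an entire group: no seniors → C(4,5) = 0; no freshmen → C(5,5) = 1.
Both groups omitted at once is impossible, so 126 − 1 = 125.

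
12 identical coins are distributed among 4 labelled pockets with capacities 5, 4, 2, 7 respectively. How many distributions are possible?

59

Without the upper bounds there are C(15,3) = 455 ways to split 12 among 4 pockets.
Subtract solutions that violate a single cap (substitute x_i' = x_i − (cap_i+1)): x_1 ≥ 6 gives C(9,3) = 84; x_2 ≥ 5 gives C(10,3) = 120; x_3 ≥ 3 gives C(12,3) = 220; x_4 ≥ 8 gives C(7,3) = 35. Together 459.
Add back pairs where two caps are both exceeded: 4 + 20 + 0 + 35 + 0 + 4 = 63.
By inclusion–exclusion the count is 455 − 459 + 63 = 59.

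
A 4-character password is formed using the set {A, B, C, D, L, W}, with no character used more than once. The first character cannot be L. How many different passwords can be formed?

The first character has 6−1 = 5 choices (anything except L).
The remaining 3 characters are filled from the other 5 symbols without repetition: 5 × 4 × 3 = 60.
Total: 5 × 60 = 300.

300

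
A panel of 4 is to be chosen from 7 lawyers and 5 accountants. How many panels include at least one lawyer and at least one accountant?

455

With no constraint there are C(12,4) = 495 possible selections.
Subtract selections that omit an entire group: no lawyers → C(5,4) = 5; no accountants → C(7,4) = 35.
Both groups omitted at once is impossible, so 495 − 40 = 455.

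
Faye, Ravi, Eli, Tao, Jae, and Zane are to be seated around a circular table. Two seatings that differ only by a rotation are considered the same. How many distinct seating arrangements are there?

Fix one person's seat to break rotational symmetry; the remaining 5 people can be arranged in (5)! = 120 ways.

120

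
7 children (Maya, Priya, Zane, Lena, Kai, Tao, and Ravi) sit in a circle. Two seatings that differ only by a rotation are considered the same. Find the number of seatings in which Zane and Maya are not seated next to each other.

All circular seatings of 7 people number (6)! = 720.
Seatings with Zane beside Maya: treat them as a block with 2 internal orders, giving 2 × (5)! = 240.
Subtracting, 720 − 240 = 480.

480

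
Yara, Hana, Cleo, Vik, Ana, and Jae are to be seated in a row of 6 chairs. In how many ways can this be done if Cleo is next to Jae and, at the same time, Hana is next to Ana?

Treat {Cleo,Jae} as one block (2 orders) and {Hana,Ana} as another (2 orders).
That leaves 4 units to arrange: 2 × 2 × 4! = 4 × 24 = 96.

96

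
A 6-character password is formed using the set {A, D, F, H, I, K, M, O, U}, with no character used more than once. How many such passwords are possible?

60480

Choose and order 6 of the 9 symbols: the first character has 9 options, the next 8, and so on down to 4.
That product is 9 × 8 × 7 × 6 × 5 × 4 = 60480.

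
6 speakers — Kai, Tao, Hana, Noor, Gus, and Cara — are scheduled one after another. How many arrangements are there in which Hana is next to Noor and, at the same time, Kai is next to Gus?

Treat {Hana,Noor} as one block (2 orders) and {Kai,Gus} as another (2 orders).
That leaves 4 units to arrange: 2 × 2 × 4! = 4 × 24 = 96.

96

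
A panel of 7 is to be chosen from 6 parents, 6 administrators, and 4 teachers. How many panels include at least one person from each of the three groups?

10408

Total 7-person selections from all 16: C(16,7) = 11440.
Selections missing a whole group: no parents → C(10,7) = 120; no administrators → C(10,7) = 120; no teachers → C(12,7) = 792.
Add back selections omitting two groups (i.e. drawn from a single group): C(6,7) + C(6,7) + C(4,7) = 0.
By inclusion–exclusion: 11440 − 1032 + 0 = 10408.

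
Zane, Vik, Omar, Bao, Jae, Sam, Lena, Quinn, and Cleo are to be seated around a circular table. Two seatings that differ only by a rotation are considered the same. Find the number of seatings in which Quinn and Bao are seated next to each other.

Treat {Quinn, Bao} as one unit (2 internal orders) and seat the resulting 8 units around the table: (7)! circular arrangements.
So 2 × (7)! = 2 × 5040 = 10080.

10080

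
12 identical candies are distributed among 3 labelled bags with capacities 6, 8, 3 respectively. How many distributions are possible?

18

Without the upper bounds there are C(14,2) = 91 ways to split 12 among 3 bags.
Subtract solutions that violate a single cap (substitute x_i' = x_i − (cap_i+1)): x_1 ≥ 7 gives C(7,2) = 21; x_2 ≥ 9 gives C(5,2) = 10; x_3 ≥ 4 gives C(10,2) = 45. Together 76.
Add back pairs where two caps are both exceeded: 0 + 3 + 0 = 3.
By inclusion–exclusion the count is 91 − 76 + 3 = 18.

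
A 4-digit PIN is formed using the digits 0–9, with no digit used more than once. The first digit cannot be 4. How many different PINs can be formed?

4536

The first digit has 10−1 = 9 choices (anything except 4).
The remaining 3 digits are filled from the other 9 symbols without repetition: 9 × 8 × 7 = 504.
Total: 9 × 504 = 4536.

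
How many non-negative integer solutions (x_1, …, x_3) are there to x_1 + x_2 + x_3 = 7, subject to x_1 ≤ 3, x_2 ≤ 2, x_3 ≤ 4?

Ignoring the caps, the number of non-negative solutions to x_1+…+x_3 = 7 is C(9,2) = 36.
Subtract solutions that violate a single cap (substitute x_i' = x_i − (cap_i+1)): x_1 ≥ 4 gives C(5,2) = 10; x_2 ≥ 3 gives C(6,2) = 15; x_3 ≥ 5 gives C(4,2) = 6. Together 31.
Add back pairs where two caps are both exceeded: 1 + 0 + 0 = 1.
By inclusion–exclusion the count is 36 − 31 + 1 = 6.

6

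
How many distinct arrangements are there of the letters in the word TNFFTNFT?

TNFFTNFT has 8 letters with F appearing 3 times, N appearing twice, and T appearing 3 times.
The number of distinct arrangements is 8!/(3!·3!·2!) = 40320/72 = 560.

560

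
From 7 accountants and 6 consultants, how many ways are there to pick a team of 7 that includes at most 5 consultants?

Split by how many consultants are chosen (0 through 5).
Sum: C(6,0)·C(7,7) + C(6,1)·C(7,6) + C(6,2)·C(7,5) + C(6,3)·C(7,4) + C(6,4)·C(7,3) + C(6,5)·C(7,2) = 1 + 42 + 315 + 700 + 525 + 126 = 1709.

1709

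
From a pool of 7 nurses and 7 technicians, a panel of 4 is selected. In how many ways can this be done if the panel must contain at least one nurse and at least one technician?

Total 4-person selections from all 14: C(14,4) = 1001.
Subtract selections that omit an entire group: no nurses → C(7,4) = 35; no technicians → C(7,4) = 35.
Both groups omitted at once is impossible, so 1001 − 70 = 931.

931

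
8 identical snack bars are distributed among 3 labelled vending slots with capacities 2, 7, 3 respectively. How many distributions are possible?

By stars and bars, unrestricted non-negative solutions to x_1+…+x_3 = 8 number C(8+2,2) = 45.
Subtract solutions that violate a single cap (substitute x_i' = x_i − (cap_i+1)): x_1 ≥ 3 gives C(7,2) = 21; x_2 ≥ 8 gives C(2,2) = 1; x_3 ≥ 4 gives C(6,2) = 15. Together 37.
Add back pairs where two caps are both exceeded: 0 + 3 + 0 = 3.
By inclusion–exclusion the count is 45 − 37 + 3 = 11.

11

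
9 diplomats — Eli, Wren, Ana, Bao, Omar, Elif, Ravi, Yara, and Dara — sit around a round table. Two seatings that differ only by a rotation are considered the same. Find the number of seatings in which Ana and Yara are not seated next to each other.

Without the restriction there are (8)! = 40320 seatings.
Seatings with Ana beside Yara: treat them as a block with 2 internal orders, giving 2 × (7)! = 10080.
Subtracting, 40320 − 10080 = 30240.

30240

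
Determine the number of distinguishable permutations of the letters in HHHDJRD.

Letter multiplicities in HHHDJRD: D×2, H×3, J×1, R×1.
Dividing 7! = 5040 by 3!·2! = 12 for the repeated letters gives 420.

420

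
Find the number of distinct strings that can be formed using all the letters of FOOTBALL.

10080

Letter multiplicities in FOOTBALL: A×1, B×1, F×1, L×2, O×2, T×1.
So there are 8! / (2!·2!) = 10080 distinguishable arrangements.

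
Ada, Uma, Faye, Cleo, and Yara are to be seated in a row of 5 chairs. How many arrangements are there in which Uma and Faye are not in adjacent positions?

72

There are 5! = 120 arrangements in all. If Uma and Faye are adjacent, merging them into one block gives 2·(4)! = 48 arrangements.
Complementary counting: 120 − 48 = 72.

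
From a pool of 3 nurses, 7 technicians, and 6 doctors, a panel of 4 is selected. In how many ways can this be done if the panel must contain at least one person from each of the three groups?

Unrestricted: C(16,4) = 1820 ways to pick any 4 of the 16.
Subtract selections that omit an entire group: no nurses → C(13,4) = 715; no technicians → C(9,4) = 126; no doctors → C(10,4) = 210.
Add back selections omitting two groups (i.e. drawn from a single group): C(3,4) + C(7,4) + C(6,4) = 50.
By inclusion–exclusion: 1820 − 1051 + 50 = 819.

819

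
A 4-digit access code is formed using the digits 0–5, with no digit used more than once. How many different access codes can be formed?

With no repetition, fill the 4 digits in order: 6 choices, then 5, down to 3.
That product is 6 × 5 × 4 × 3 = 360.

360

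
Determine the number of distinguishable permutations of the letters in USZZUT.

180

The 6 letters of USZZUT have repeats: U appearing twice and Z appearing twice.
So there are 6! / (2!·2!) = 180 distinguishable arrangements.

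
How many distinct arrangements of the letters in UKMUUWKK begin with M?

Fix M in the first position and arrange the remaining 7 letters.
Those 7 letters have K appearing 3 times and U appearing 3 times, giving (7)!/(3!·3!) = 140.

140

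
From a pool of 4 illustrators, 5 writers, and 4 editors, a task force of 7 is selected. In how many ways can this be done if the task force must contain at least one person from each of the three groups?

1636

With no constraint there are C(13,7) = 1716 possible selections.
Selections missing a whole group: no illustrators → C(9,7) = 36; no writers → C(8,7) = 8; no editors → C(9,7) = 36.
Add back selections omitting two groups (i.e. drawn from a single group): C(4,7) + C(5,7) + C(4,7) = 0.
By inclusion–exclusion: 1716 − 80 + 0 = 1636.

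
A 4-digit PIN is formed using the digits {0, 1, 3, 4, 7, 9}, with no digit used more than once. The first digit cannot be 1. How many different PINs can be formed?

The first digit has 6−1 = 5 choices (anything except 1).
The remaining 3 digits are filled from the other 5 symbols without repetition: 5 × 4 × 3 = 60.
Total: 5 × 60 = 300.

300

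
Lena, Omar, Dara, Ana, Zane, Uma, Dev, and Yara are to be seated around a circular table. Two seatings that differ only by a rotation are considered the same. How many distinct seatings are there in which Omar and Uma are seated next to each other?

Glue Omar and Uma into a block (2 internal orders). Seating 7 units around a circle gives (6)! arrangements.
So 2 × (6)! = 2 × 720 = 1440.

1440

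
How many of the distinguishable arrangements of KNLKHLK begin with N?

60

With the first slot taken by N, it remains to arrange the other 6 letters (KLKHLK).
Those 6 letters have K appearing 3 times and L appearing twice, giving (6)!/(3!·2!) = 60.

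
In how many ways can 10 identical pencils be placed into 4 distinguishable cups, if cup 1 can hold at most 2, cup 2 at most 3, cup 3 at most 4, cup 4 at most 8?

56

Without the upper bounds there are C(13,3) = 286 ways to split 10 among 4 cups.
Subtract solutions that violate a single cap (substitute x_i' = x_i − (cap_i+1)): x_1 ≥ 3 gives C(10,3) = 120; x_2 ≥ 4 gives C(9,3) = 84; x_3 ≥ 5 gives C(8,3) = 56; x_4 ≥ 9 gives C(4,3) = 4. Together 264.
Add back pairs where two caps are both exceeded: 20 + 10 + 0 + 4 + 0 + 0 = 34.
By inclusion–exclusion the count is 286 − 264 + 34 = 56.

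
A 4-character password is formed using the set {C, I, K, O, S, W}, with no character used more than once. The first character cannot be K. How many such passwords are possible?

300

The first character has 6−1 = 5 choices (anything except K).
The remaining 3 characters are filled from the other 5 symbols without repetition: 5 × 4 × 3 = 60.
Total: 5 × 60 = 300.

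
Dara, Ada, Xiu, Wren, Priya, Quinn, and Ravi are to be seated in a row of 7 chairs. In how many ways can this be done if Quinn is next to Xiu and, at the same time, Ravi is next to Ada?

480

Treat {Quinn,Xiu} as one block (2 orders) and {Ravi,Ada} as another (2 orders).
That leaves 5 units to arrange: 2 × 2 × 5! = 4 × 120 = 480.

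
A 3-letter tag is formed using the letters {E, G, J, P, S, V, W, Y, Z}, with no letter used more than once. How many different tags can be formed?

504

Choose and order 3 of the 9 symbols: the first letter has 9 options, the next 8, then 7.
That product is 9 × 8 × 7 = 504.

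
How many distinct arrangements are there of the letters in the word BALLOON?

1260

Letter multiplicities in BALLOON: A×1, B×1, L×2, N×1, O×2.
So there are 7! / (2!·2!) = 1260 distinguishable arrangements.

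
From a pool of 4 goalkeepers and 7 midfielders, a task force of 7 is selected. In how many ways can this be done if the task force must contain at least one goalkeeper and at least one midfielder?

329

Unrestricted: C(11,7) = 330 ways to pick any 7 of the 11.
Selections missing a whole group: no goalkeepers → C(7,7) = 1; no midfielders → C(4,7) = 0.
Both groups omitted at once is impossible, so 330 − 1 = 329.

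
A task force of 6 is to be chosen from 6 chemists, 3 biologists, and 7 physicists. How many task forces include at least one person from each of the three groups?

6006

Unrestricted: C(16,6) = 8008 ways to pick any 6 of the 16.
Selections missing a whole group: no chemists → C(10,6) = 210; no biologists → C(13,6) = 1716; no physicists → C(9,6) = 84.
Add back selections omitting two groups (i.e. drawn from a single group): C(6,6) + C(3,6) + C(7,6) = 8.
By inclusion–exclusion: 8008 − 2010 + 8 = 6006.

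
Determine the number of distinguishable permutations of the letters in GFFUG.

Letter multiplicities in GFFUG: F×2, G×2, U×1.
Dividing 5! = 120 by 2!·2! = 4 for the repeated letters gives 30.

30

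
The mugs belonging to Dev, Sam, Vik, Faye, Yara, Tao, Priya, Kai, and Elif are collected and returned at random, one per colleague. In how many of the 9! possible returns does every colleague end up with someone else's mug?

This is the derangement count D_9: permutations of 9 items with no fixed point.
By inclusion–exclusion this is Σ_{j=0}^{9} (−1)^j C(9,j)·(9−j)!.
Computing: 362880 − 362880 + 181440 − 60480 + 15120 − 3024 + 504 − 72 + 9 − 1 = 133496.

133496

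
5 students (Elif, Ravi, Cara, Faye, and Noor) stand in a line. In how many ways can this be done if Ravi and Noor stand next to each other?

Treat {Ravi, Noor} as a single unit. There are 4 units to order, and the pair itself can be ordered 2 ways.
So the count is 2·(4)! = 48.

48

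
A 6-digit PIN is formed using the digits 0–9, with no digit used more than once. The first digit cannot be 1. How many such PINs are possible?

136080

The first digit has 10−1 = 9 choices (anything except 1).
The remaining 5 digits are filled from the other 9 symbols without repetition: 9 × 8 × 7 × 6 × 5 = 15120.
Total: 9 × 15120 = 136080.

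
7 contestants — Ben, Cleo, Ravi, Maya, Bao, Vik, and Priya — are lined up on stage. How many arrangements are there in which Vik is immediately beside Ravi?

1440

Treat {Vik, Ravi} as a single unit. There are 6 units to order, and the pair itself can be ordered 2 ways.
So the count is 2·(6)! = 1440.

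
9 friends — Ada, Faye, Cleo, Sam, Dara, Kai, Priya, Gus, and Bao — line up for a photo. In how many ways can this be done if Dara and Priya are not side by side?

282240

There are 9! = 362880 arrangements in all. If Dara and Priya are adjacent, merging them into one block gives 2·(8)! = 80640 arrangements.
Complementary counting: 362880 − 80640 = 282240.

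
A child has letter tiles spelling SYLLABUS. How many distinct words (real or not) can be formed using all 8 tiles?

SYLLABUS has 8 letters with L appearing twice and S appearing twice.
So there are 8! / (2!·2!) = 10080 distinguishable arrangements.

10080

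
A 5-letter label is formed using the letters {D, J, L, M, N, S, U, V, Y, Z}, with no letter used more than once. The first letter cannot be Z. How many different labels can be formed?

The first letter has 10−1 = 9 choices (anything except Z).
The remaining 4 letters are filled from the other 9 symbols without repetition: 9 × 8 × 7 × 6 = 3024.
Total: 9 × 3024 = 27216.

27216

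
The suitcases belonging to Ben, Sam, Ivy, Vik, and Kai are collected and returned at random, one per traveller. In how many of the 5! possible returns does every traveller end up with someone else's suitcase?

44

Let Aᵢ be the assignments in which traveller i gets their own suitcase. We want the size of the complement of A₁∪…∪A_5.
By inclusion–exclusion this is Σ_{j=0}^{5} (−1)^j C(5,j)·(5−j)!.
Computing: 120 − 120 + 60 − 20 + 5 − 1 = 44.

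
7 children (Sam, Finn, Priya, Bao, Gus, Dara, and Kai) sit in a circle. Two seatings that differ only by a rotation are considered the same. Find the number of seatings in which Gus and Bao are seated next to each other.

240

Glue Gus and Bao into a block (2 internal orders). Seating 6 units around a circle gives (5)! arrangements.
So 2 × (5)! = 2 × 120 = 240.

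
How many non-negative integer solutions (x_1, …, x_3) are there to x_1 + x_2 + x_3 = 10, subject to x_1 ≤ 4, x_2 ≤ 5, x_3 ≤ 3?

Without the upper bounds there are C(12,2) = 66 ways to split 10 among 3 variables.
Subtract solutions that violate a single cap (substitute x_i' = x_i − (cap_i+1)): x_1 ≥ 5 gives C(7,2) = 21; x_2 ≥ 6 gives C(6,2) = 15; x_3 ≥ 4 gives C(8,2) = 28. Together 64.
Add back pairs where two caps are both exceeded: 0 + 3 + 1 = 4.
By inclusion–exclusion the count is 66 − 64 + 4 = 6.

6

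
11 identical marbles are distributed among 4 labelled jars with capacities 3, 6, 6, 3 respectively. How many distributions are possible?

Without the upper bounds there are C(14,3) = 364 ways to split 11 among 4 jars.
Subtract solutions that violate a single cap (substitute x_i' = x_i − (cap_i+1)): x_1 ≥ 4 gives C(10,3) = 120; x_2 ≥ 7 gives C(7,3) = 35; x_3 ≥ 7 gives C(7,3) = 35; x_4 ≥ 4 gives C(10,3) = 120. Together 310.
Add back pairs where two caps are both exceeded: 1 + 1 + 20 + 0 + 1 + 1 = 24.
By inclusion–exclusion the count is 364 − 310 + 24 = 78.

78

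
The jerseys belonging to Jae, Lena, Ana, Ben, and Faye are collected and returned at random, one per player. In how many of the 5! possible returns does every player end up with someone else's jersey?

44

Let Aᵢ be the assignments in which player i gets their old jersey. We want the size of the complement of A₁∪…∪A_5.
By inclusion–exclusion this is Σ_{j=0}^{5} (−1)^j C(5,j)·(5−j)!.
Computing: 120 − 120 + 60 − 20 + 5 − 1 = 44.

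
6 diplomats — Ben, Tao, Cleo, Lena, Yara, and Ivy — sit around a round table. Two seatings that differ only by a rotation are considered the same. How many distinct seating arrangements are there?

120

Seat Ben anywhere (absorbing the rotational symmetry), then permute the other 5: (5)! = 120.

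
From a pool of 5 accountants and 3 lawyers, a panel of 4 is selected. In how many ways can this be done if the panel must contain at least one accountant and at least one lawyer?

65

Unrestricted: C(8,4) = 70 ways to pick any 4 of the 8.
Selections missing a whole group: no accountants → C(3,4) = 0; no lawyers → C(5,4) = 5.
Both groups omitted at once is impossible, so 70 − 5 = 65.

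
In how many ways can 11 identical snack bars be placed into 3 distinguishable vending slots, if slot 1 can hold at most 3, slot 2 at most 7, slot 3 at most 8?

By stars and bars, unrestricted non-negative solutions to x_1+…+x_3 = 11 number C(11+2,2) = 78.
Subtract solutions that violate a single cap (substitute x_i' = x_i − (cap_i+1)): x_1 ≥ 4 gives C(9,2) = 36; x_2 ≥ 8 gives C(5,2) = 10; x_3 ≥ 9 gives C(4,2) = 6. Together 52.
No two caps can be exceeded simultaneously, so the pair terms are all 0.
By inclusion–exclusion the count is 78 − 52 + 0 = 26.

26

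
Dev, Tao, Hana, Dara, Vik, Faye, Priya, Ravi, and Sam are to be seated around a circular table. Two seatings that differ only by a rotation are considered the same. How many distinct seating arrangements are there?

40320

Around a circle, 9 distinct people have 9!/9 = (8)! = 40320 rotationally distinct seatings.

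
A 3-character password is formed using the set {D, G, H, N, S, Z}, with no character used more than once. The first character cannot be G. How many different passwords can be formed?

The first character has 6−1 = 5 choices (anything except G).
The remaining 2 characters are filled from the other 5 symbols without repetition: 5 × 4 = 20.
Total: 5 × 20 = 100.

100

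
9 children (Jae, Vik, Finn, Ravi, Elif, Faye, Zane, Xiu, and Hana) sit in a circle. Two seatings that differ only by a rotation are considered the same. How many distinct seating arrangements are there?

40320

Around a circle, 9 distinct people have 9!/9 = (8)! = 40320 rotationally distinct seatings.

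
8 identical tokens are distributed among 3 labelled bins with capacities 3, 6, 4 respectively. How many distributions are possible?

Without the upper bounds there are C(10,2) = 45 ways to split 8 among 3 bins.
Subtract solutions that violate a single cap (substitute x_i' = x_i − (cap_i+1)): x_1 ≥ 4 gives C(6,2) = 15; x_2 ≥ 7 gives C(3,2) = 3; x_3 ≥ 5 gives C(5,2) = 10. Together 28.
No two caps can be exceeded simultaneously, so the pair terms are all 0.
By inclusion–exclusion the count is 45 − 28 + 0 = 17.

17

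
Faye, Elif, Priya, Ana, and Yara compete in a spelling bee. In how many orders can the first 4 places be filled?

120

This is an ordered selection of 4 from 5: P(5,4).
That gives 5 × 4 × 3 × 2 = 120.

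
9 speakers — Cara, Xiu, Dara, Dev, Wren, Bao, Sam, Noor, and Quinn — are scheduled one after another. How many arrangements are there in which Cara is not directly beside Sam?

Of the 9! = 362880 arrangements, those with Cara and Sam adjacent number 2 × 8! = 80640 (treat the pair as a block with 2 internal orders).
Complementary counting: 362880 − 80640 = 282240.

282240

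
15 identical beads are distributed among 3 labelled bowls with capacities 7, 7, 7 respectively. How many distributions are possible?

28

Ignoring the caps, the number of non-negative solutions to x_1+…+x_3 = 15 is C(17,2) = 136.
Subtract solutions that violate a single cap (substitute x_i' = x_i − (cap_i+1)): x_1 ≥ 8 gives C(9,2) = 36; x_2 ≥ 8 gives C(9,2) = 36; x_3 ≥ 8 gives C(9,2) = 36. Together 108.
No two caps can be exceeded simultaneously, so the pair terms are all 0.
By inclusion–exclusion the count is 136 − 108 + 0 = 28.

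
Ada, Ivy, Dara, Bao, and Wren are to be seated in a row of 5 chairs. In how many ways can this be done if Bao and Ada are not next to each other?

There are 5! = 120 arrangements in all. If Bao and Ada are adjacent, merging them into one block gives 2·(4)! = 48 arrangements.
Complementary counting: 120 − 48 = 72.

72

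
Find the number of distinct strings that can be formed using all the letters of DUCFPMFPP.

30240

Letter multiplicities in DUCFPMFPP: C×1, D×1, F×2, M×1, P×3, U×1.
The number of distinct arrangements is 9!/(3!·2!) = 362880/12 = 30240.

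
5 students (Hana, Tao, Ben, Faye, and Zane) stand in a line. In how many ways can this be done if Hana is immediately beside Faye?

Treat {Hana, Faye} as a single unit. There are 4 units to order, and the pair itself can be ordered 2 ways.
So the count is 2·(4)! = 48.

48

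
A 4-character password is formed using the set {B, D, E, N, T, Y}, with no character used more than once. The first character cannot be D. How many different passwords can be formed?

300

The first character has 6−1 = 5 choices (anything except D).
The remaining 3 characters are filled from the other 5 symbols without repetition: 5 × 4 × 3 = 60.
Total: 5 × 60 = 300.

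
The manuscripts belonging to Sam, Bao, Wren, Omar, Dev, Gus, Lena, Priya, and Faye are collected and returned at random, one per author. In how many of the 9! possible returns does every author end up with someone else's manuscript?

Count assignments avoiding every fixed point. For any j of the 9 authors fixed to their own manuscript, the other 9−j can be arranged in (9−j)! ways.
By inclusion–exclusion this is Σ_{j=0}^{9} (−1)^j C(9,j)·(9−j)!.
Computing: 362880 − 362880 + 181440 − 60480 + 15120 − 3024 + 504 − 72 + 9 − 1 = 133496.

133496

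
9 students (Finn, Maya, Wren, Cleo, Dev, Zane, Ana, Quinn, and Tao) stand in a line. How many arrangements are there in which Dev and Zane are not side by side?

282240

There are 9! = 362880 arrangements in all. If Dev and Zane are adjacent, merging them into one block gives 2·(8)! = 80640 arrangements.
Complementary counting: 362880 − 80640 = 282240.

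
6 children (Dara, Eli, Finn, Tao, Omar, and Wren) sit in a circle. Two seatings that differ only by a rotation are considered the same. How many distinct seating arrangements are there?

Fix one person's seat to break rotational symmetry; the remaining 5 people can be arranged in (5)! = 120 ways.

120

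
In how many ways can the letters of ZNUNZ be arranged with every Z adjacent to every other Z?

Treat the 2 copies of Z as a single block. The multiset to arrange is then {ZZ, N, N, U}, 4 items in all.
That gives (4)!/(2!) = 12 arrangements.

12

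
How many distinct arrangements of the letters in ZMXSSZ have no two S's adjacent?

120

There are 6!/(2!·2!) = 180 arrangements of ZMXSSZ in total.
Arrangements with the S's together: treat SS as one letter, giving (5)!/(2!) = 60.
Hence 180 − 60 = 120.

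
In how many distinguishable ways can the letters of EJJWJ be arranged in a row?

EJJWJ has 5 letters with J appearing 3 times.
Dividing 5! = 120 by 3! = 6 for the repeated letters gives 20.

20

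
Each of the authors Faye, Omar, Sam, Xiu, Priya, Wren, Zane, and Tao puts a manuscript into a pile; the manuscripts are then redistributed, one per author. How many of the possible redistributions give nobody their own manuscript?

Let Aᵢ be the assignments in which author i gets their own manuscript. We want the size of the complement of A₁∪…∪A_8.
By inclusion–exclusion this is Σ_{j=0}^{8} (−1)^j C(8,j)·(8−j)!.
Computing: 40320 − 40320 + 20160 − 6720 + 1680 − 336 + 56 − 8 + 1 = 14833.

14833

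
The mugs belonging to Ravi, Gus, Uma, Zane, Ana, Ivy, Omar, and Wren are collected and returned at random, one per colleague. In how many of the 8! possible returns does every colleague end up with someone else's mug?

14833

Let Aᵢ be the assignments in which colleague i gets their own mug. We want the size of the complement of A₁∪…∪A_8.
By inclusion–exclusion this is Σ_{j=0}^{8} (−1)^j C(8,j)·(8−j)!.
Computing: 40320 − 40320 + 20160 − 6720 + 1680 − 336 + 56 − 8 + 1 = 14833.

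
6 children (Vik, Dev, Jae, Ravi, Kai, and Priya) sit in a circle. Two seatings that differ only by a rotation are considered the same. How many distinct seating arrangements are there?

120

Fix one person's seat to break rotational symmetry; the remaining 5 people can be arranged in (5)! = 120 ways.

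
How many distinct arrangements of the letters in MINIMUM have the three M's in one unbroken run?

60

Treat the 3 copies of M as a single block. The multiset to arrange is then {MMM, I, I, N, U}, 5 items in all.
That gives (5)!/(2!) = 60 arrangements.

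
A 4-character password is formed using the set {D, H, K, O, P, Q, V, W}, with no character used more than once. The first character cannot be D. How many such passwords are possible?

The first character has 8−1 = 7 choices (anything except D).
The remaining 3 characters are filled from the other 7 symbols without repetition: 7 × 6 × 5 = 210.
Total: 7 × 210 = 1470.

1470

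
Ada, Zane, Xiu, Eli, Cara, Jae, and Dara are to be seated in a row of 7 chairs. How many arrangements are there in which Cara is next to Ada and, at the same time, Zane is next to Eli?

480

Treat {Cara,Ada} as one block (2 orders) and {Zane,Eli} as another (2 orders).
That leaves 5 units to arrange: 2 × 2 × 5! = 4 × 120 = 480.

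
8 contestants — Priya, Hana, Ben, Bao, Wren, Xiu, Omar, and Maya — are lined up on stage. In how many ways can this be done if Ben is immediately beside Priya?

10080

Treat {Ben, Priya} as a single unit. There are 7 units to order, and the pair itself can be ordered 2 ways.
So the count is 2·(7)! = 10080.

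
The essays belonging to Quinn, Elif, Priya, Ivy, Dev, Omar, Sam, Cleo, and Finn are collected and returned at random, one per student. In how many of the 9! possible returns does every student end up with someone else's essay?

133496

This is the derangement count D_9: permutations of 9 items with no fixed point.
By inclusion–exclusion this is Σ_{j=0}^{9} (−1)^j C(9,j)·(9−j)!.
Computing: 362880 − 362880 + 181440 − 60480 + 15120 − 3024 + 504 − 72 + 9 − 1 = 133496.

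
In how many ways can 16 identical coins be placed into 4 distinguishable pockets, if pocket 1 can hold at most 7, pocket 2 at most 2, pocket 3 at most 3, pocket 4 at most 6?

Ignoring the caps, the number of non-negative solutions to x_1+…+x_4 = 16 is C(19,3) = 969.
Subtract solutions that violate a single cap (substitute x_i' = x_i − (cap_i+1)): x_1 ≥ 8 gives C(11,3) = 165; x_2 ≥ 3 gives C(16,3) = 560; x_3 ≥ 4 gives C(15,3) = 455; x_4 ≥ 7 gives C(12,3) = 220. Together 1400.
Add back pairs where two caps are both exceeded: 56 + 35 + 4 + 220 + 84 + 56 = 455.
Subtract triples: 4 + 0 + 0 + 10 = 14.
By inclusion–exclusion the count is 969 − 1400 + 455 − 14 = 10.

10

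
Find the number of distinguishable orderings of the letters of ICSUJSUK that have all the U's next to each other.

Treat the 2 copies of U as a single block. The multiset to arrange is then {UU, C, I, J, K, S, S}, 7 items in all.
That gives (7)!/(2!) = 2520 arrangements.

2520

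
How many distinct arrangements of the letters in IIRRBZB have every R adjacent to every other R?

180

Treat the 2 copies of R as a single block. The multiset to arrange is then {RR, B, B, I, I, Z}, 6 items in all.
That gives (6)!/(2!·2!) = 180 arrangements.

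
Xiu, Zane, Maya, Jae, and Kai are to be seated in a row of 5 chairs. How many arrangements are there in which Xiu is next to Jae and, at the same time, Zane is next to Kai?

24

Treat {Xiu,Jae} as one block (2 orders) and {Zane,Kai} as another (2 orders).
That leaves 3 units to arrange: 2 × 2 × 3! = 4 × 6 = 24.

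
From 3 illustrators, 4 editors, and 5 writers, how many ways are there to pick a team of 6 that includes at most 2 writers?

Split by how many writers are chosen (0 through 2).
Sum: C(5,0)·C(7,6) + C(5,1)·C(7,5) + C(5,2)·C(7,4) = 7 + 105 + 350 = 462.

462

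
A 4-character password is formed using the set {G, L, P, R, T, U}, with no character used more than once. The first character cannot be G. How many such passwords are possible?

The first character has 6−1 = 5 choices (anything except G).
The remaining 3 characters are filled from the other 5 symbols without repetition: 5 × 4 × 3 = 60.
Total: 5 × 60 = 300.

300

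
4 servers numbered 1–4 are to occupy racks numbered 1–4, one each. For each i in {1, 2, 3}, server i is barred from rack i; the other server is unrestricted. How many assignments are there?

11

Let Aᵢ (for i ∈ {1, 2, 3}) be the placements that put server i in its forbidden rack. Any j of these fix j positions, leaving (4−j)! ways to fill the rest, and there are C(3,j) ways to pick which j.
By inclusion–exclusion, the number of valid placements is Σ_{j=0}^{3} (−1)^j C(3,j)·(4−j)!.
Computing: 24 − 18 + 6 − 1 = 11.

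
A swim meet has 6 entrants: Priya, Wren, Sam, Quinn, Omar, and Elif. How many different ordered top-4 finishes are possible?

360

There are 6 choices for 1st place, 5 for 2nd, and so on down to 3 for position 4.
That gives 6 × 5 × 4 × 3 = 360.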